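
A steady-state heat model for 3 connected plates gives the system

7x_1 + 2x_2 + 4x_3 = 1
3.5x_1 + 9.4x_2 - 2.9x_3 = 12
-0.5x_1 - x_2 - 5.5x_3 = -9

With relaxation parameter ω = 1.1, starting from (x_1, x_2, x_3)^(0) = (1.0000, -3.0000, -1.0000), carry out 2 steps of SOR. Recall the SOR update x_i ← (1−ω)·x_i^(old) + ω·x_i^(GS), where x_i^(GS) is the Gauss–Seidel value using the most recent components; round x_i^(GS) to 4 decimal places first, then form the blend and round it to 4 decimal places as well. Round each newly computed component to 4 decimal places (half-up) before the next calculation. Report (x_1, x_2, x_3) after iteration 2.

(-1.2292, 2.3800, 1.2872)

Iteration 1:
  x_1: GS value = (1 - (2)·-3.0000 - (4)·-1.0000) / (7) = 1.5714;  x_1 ← (1−ω)·1.0000 + ω·1.5714 = 1.6285
  x_2: GS value = (12 - (3.5)·1.6285 - (-2.9)·-1.0000) / (9.4) = 0.3617;  x_2 ← (1−ω)·-3.0000 + ω·0.3617 = 0.6979
  x_3: GS value = (-9 - (-0.5)·1.6285 - (-1)·0.6979) / (-5.5) = 1.3614;  x_3 ← (1−ω)·-1.0000 + ω·1.3614 = 1.5975
Iteration 2:
  x_1: GS value = (1 - (2)·0.6979 - (4)·1.5975) / (7) = -0.9694;  x_1 ← (1−ω)·1.6285 + ω·-0.9694 = -1.2292
  x_2: GS value = (12 - (3.5)·-1.2292 - (-2.9)·1.5975) / (9.4) = 2.2271;  x_2 ← (1−ω)·0.6979 + ω·2.2271 = 2.3800
  x_3: GS value = (-9 - (-0.5)·-1.2292 - (-1)·2.3800) / (-5.5) = 1.3154;  x_3 ← (1−ω)·1.5975 + ω·1.3154 = 1.2872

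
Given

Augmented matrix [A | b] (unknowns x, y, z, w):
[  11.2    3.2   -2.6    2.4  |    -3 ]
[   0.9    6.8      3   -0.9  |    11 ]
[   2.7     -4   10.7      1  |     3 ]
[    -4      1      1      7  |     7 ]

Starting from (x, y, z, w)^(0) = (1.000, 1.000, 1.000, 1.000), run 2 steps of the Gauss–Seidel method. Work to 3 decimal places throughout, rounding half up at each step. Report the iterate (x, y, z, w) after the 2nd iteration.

(-0.548, 1.370, 0.896, 0.363)

Iteration 1:
  x = (-3 - (3.2)·1.000 - (-2.6)·1.000 - (2.4)·1.000) / (11.2) = -0.536
  y = (11 - (0.9)·-0.536 - (3)·1.000 - (-0.9)·1.000) / (6.8) = 1.380
  z = (3 - (2.7)·-0.536 - (-4)·1.380 - (1)·1.000) / (10.7) = 0.838
  w = (7 - (-4)·-0.536 - (1)·1.380 - (1)·0.838) / (7) = 0.377
Iteration 2:
  x = (-3 - (3.2)·1.380 - (-2.6)·0.838 - (2.4)·0.377) / (11.2) = -0.548
  y = (11 - (0.9)·-0.548 - (3)·0.838 - (-0.9)·0.377) / (6.8) = 1.370
  z = (3 - (2.7)·-0.548 - (-4)·1.370 - (1)·0.377) / (10.7) = 0.896
  w = (7 - (-4)·-0.548 - (1)·1.370 - (1)·0.896) / (7) = 0.363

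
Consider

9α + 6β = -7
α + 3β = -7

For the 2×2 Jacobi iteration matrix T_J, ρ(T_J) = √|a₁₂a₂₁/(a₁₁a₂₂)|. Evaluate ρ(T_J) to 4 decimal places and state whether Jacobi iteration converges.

a₁₂a₂₁/(a₁₁a₂₂) = (6)·(1) / ((9)·(3)) = 0.222222
ρ = √|0.222222| = √0.222222 = 0.4714
ρ < 1, so Jacobi converges

0.4714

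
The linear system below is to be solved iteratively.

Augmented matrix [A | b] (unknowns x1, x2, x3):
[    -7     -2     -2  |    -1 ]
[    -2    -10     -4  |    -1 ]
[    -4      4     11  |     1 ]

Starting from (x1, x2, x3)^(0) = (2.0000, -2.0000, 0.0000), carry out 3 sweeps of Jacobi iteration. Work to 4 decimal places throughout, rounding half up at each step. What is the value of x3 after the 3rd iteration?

0.2539

Iteration 1:
  x1 = (-1 - (-2)·-2.0000 - (-2)·0.0000) / (-7) = 0.7143
  x2 = (-1 - (-2)·2.0000 - (-4)·0.0000) / (-10) = -0.3000
  x3 = (1 - (-4)·2.0000 - (4)·-2.0000) / (11) = 1.5455
Iteration 2:
  x1 = (-1 - (-2)·-0.3000 - (-2)·1.5455) / (-7) = -0.2130
  x2 = (-1 - (-2)·0.7143 - (-4)·1.5455) / (-10) = -0.6611
  x3 = (1 - (-4)·0.7143 - (4)·-0.3000) / (11) = 0.4597
Iteration 3:
  x1 = (-1 - (-2)·-0.6611 - (-2)·0.4597) / (-7) = 0.2004
  x2 = (-1 - (-2)·-0.2130 - (-4)·0.4597) / (-10) = -0.0413
  x3 = (1 - (-4)·-0.2130 - (4)·-0.6611) / (11) = 0.2539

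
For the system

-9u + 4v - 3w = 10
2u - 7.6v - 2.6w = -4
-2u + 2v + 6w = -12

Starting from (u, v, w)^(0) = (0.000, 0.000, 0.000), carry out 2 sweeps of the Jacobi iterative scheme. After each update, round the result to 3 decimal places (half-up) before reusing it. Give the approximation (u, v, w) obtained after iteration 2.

Iteration 1:
  u = (10 - (4)·0.000 - (-3)·0.000) / (-9) = -1.111
  v = (-4 - (2)·0.000 - (-2.6)·0.000) / (-7.6) = 0.526
  w = (-12 - (-2)·0.000 - (2)·0.000) / (6) = -2.000
Iteration 2:
  u = (10 - (4)·0.526 - (-3)·-2.000) / (-9) = -0.211
  v = (-4 - (2)·-1.111 - (-2.6)·-2.000) / (-7.6) = 0.918
  w = (-12 - (-2)·-1.111 - (2)·0.526) / (6) = -2.546

(-0.211, 0.918, -2.546)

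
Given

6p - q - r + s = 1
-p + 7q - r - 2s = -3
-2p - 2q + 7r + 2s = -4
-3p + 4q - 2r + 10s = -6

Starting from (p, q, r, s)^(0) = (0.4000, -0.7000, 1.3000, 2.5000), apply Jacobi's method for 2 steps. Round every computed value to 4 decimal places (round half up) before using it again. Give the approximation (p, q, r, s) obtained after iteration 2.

(0.0162, -0.6288, -0.4804, -1.1307)

Iteration 1:
  p = (1 - (-1)·-0.7000 - (-1)·1.3000 - (1)·2.5000) / (6) = -0.1500
  q = (-3 - (-1)·0.4000 - (-1)·1.3000 - (-2)·2.5000) / (7) = 0.5286
  r = (-4 - (-2)·0.4000 - (-2)·-0.7000 - (2)·2.5000) / (7) = -1.3714
  s = (-6 - (-3)·0.4000 - (4)·-0.7000 - (-2)·1.3000) / (10) = 0.0600
Iteration 2:
  p = (1 - (-1)·0.5286 - (-1)·-1.3714 - (1)·0.0600) / (6) = 0.0162
  q = (-3 - (-1)·-0.1500 - (-1)·-1.3714 - (-2)·0.0600) / (7) = -0.6288
  r = (-4 - (-2)·-0.1500 - (-2)·0.5286 - (2)·0.0600) / (7) = -0.4804
  s = (-6 - (-3)·-0.1500 - (4)·0.5286 - (-2)·-1.3714) / (10) = -1.1307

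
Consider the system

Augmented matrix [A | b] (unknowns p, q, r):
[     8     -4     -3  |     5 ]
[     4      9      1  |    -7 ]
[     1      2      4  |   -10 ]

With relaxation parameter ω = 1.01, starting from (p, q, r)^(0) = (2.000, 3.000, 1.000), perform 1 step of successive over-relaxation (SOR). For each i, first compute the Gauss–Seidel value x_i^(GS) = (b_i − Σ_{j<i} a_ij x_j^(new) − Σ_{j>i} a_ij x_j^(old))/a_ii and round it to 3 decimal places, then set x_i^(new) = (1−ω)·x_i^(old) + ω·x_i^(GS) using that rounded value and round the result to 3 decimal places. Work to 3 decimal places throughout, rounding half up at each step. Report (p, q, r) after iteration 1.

Iteration 1:
  p: GS value = (5 - (-4)·3.000 - (-3)·1.000) / (8) = 2.500;  p ← (1−ω)·2.000 + ω·2.500 = 2.505
  q: GS value = (-7 - (4)·2.505 - (1)·1.000) / (9) = -2.002;  q ← (1−ω)·3.000 + ω·-2.002 = -2.052
  r: GS value = (-10 - (1)·2.505 - (2)·-2.052) / (4) = -2.100;  r ← (1−ω)·1.000 + ω·-2.100 = -2.131

(2.505, -2.052, -2.131)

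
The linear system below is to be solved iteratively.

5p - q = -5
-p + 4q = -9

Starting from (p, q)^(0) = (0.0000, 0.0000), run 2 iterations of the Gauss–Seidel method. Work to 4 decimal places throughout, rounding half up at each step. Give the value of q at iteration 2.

-2.6250

Iteration 1:
  p = (-5 - (-1)·0.0000) / (5) = -1.0000
  q = (-9 - (-1)·-1.0000) / (4) = -2.5000
Iteration 2:
  p = (-5 - (-1)·-2.5000) / (5) = -1.5000
  q = (-9 - (-1)·-1.5000) / (4) = -2.6250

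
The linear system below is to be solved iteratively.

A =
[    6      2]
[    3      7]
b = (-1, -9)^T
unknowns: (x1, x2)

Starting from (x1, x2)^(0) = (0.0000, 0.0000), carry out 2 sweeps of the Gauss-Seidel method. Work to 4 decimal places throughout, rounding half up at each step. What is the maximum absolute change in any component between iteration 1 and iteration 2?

Iteration 1:
  x1 = (-1 - (2)·0.0000) / (6) = -0.1667
  x2 = (-9 - (3)·-0.1667) / (7) = -1.2143
Iteration 2:
  x1 = (-1 - (2)·-1.2143) / (6) = 0.2381
  x2 = (-9 - (3)·0.2381) / (7) = -1.3878
Change: (0.4048, -0.1735) → max |·| = 0.4048

0.4048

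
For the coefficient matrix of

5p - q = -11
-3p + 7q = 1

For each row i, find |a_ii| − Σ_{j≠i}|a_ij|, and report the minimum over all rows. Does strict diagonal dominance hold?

4

row 1: |5| − (1) = 4
row 2: |7| − (3) = 4
minimum over rows = 4 → strictly diagonally dominant (convergence guaranteed)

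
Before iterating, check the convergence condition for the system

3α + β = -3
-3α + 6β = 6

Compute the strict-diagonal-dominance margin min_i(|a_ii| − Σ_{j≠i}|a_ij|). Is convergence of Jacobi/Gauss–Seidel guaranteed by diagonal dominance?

row 1: |3| − (1) = 2
row 2: |6| − (3) = 3
minimum over rows = 2 → strictly diagonally dominant (convergence guaranteed)

2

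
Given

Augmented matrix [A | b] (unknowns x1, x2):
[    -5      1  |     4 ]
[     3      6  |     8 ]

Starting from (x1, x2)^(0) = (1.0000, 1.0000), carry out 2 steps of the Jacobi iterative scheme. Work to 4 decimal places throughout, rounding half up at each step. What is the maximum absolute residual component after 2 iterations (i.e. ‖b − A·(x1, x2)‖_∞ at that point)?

Iteration 1:
  x1 = (4 - (1)·1.0000) / (-5) = -0.6000
  x2 = (8 - (3)·1.0000) / (6) = 0.8333
Iteration 2:
  x1 = (4 - (1)·0.8333) / (-5) = -0.6333
  x2 = (8 - (3)·-0.6000) / (6) = 1.6333
Residual b − A·x = (-0.7998, 0.1001); ∞-norm = 0.7998

0.7998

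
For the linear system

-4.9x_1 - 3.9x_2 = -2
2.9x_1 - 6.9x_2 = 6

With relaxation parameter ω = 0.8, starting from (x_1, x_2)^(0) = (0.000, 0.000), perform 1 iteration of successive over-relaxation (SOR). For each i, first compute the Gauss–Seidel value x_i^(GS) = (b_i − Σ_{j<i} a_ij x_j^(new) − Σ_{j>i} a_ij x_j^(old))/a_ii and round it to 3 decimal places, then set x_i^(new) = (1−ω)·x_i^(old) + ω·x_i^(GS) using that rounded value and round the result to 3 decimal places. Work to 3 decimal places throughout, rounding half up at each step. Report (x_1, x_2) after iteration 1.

Iteration 1:
  x_1: GS value = (-2 - (-3.9)·0.000) / (-4.9) = 0.408;  x_1 ← (1−ω)·0.000 + ω·0.408 = 0.326
  x_2: GS value = (6 - (2.9)·0.326) / (-6.9) = -0.733;  x_2 ← (1−ω)·0.000 + ω·-0.733 = -0.586

(0.326, -0.586)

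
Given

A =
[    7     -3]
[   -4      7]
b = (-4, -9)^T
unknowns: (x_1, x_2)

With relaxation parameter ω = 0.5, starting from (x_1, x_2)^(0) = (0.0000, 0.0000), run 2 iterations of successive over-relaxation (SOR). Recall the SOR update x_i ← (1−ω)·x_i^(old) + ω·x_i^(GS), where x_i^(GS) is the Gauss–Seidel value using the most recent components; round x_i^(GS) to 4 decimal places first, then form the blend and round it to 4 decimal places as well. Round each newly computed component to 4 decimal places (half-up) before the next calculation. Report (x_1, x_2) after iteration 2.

(-0.5838, -1.1719)

Iteration 1:
  x_1: GS value = (-4 - (-3)·0.0000) / (7) = -0.5714;  x_1 ← (1−ω)·0.0000 + ω·-0.5714 = -0.2857
  x_2: GS value = (-9 - (-4)·-0.2857) / (7) = -1.4490;  x_2 ← (1−ω)·0.0000 + ω·-1.4490 = -0.7245
Iteration 2:
  x_1: GS value = (-4 - (-3)·-0.7245) / (7) = -0.8819;  x_1 ← (1−ω)·-0.2857 + ω·-0.8819 = -0.5838
  x_2: GS value = (-9 - (-4)·-0.5838) / (7) = -1.6193;  x_2 ← (1−ω)·-0.7245 + ω·-1.6193 = -1.1719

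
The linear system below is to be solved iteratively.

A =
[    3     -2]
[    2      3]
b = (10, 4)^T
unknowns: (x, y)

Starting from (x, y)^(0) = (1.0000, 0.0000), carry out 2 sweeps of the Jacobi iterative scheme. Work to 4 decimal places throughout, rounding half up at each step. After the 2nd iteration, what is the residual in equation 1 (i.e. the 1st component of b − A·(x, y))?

Iteration 1:
  x = (10 - (-2)·0.0000) / (3) = 3.3333
  y = (4 - (2)·1.0000) / (3) = 0.6667
Iteration 2:
  x = (10 - (-2)·0.6667) / (3) = 3.7778
  y = (4 - (2)·3.3333) / (3) = -0.8889
Residual b − A·x = (-3.1112, -0.8889)

-3.1112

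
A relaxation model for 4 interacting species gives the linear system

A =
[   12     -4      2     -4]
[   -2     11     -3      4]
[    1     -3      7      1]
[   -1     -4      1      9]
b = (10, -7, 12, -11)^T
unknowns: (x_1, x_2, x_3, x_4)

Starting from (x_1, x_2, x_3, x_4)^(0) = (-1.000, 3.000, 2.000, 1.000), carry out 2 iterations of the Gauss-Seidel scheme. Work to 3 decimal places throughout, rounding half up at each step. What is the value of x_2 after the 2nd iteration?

Iteration 1:
  x_1 = (10 - (-4)·3.000 - (2)·2.000 - (-4)·1.000) / (12) = 1.833
  x_2 = (-7 - (-2)·1.833 - (-3)·2.000 - (4)·1.000) / (11) = -0.121
  x_3 = (12 - (1)·1.833 - (-3)·-0.121 - (1)·1.000) / (7) = 1.258
  x_4 = (-11 - (-1)·1.833 - (-4)·-0.121 - (1)·1.258) / (9) = -1.212
Iteration 2:
  x_1 = (10 - (-4)·-0.121 - (2)·1.258 - (-4)·-1.212) / (12) = 0.179
  x_2 = (-7 - (-2)·0.179 - (-3)·1.258 - (4)·-1.212) / (11) = 0.180
  x_3 = (12 - (1)·0.179 - (-3)·0.180 - (1)·-1.212) / (7) = 1.939
  x_4 = (-11 - (-1)·0.179 - (-4)·0.180 - (1)·1.939) / (9) = -1.338

0.180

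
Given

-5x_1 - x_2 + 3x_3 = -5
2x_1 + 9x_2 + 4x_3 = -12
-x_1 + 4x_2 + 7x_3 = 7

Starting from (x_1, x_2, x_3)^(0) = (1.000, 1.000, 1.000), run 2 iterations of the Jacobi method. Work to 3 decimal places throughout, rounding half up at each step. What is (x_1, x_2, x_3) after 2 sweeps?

(1.743, -1.898, 2.343)

Iteration 1:
  x_1 = (-5 - (-1)·1.000 - (3)·1.000) / (-5) = 1.400
  x_2 = (-12 - (2)·1.000 - (4)·1.000) / (9) = -2.000
  x_3 = (7 - (-1)·1.000 - (4)·1.000) / (7) = 0.571
Iteration 2:
  x_1 = (-5 - (-1)·-2.000 - (3)·0.571) / (-5) = 1.743
  x_2 = (-12 - (2)·1.400 - (4)·0.571) / (9) = -1.898
  x_3 = (7 - (-1)·1.400 - (4)·-2.000) / (7) = 2.343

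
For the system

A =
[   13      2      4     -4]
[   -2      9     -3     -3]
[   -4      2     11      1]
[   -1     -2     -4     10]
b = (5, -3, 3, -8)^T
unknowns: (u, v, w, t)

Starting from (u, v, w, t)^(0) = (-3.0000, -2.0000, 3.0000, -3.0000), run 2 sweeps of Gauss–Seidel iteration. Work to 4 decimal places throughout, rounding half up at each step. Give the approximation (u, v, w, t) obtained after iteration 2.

Iteration 1:
  u = (5 - (2)·-2.0000 - (4)·3.0000 - (-4)·-3.0000) / (13) = -1.1538
  v = (-3 - (-2)·-1.1538 - (-3)·3.0000 - (-3)·-3.0000) / (9) = -0.5897
  w = (3 - (-4)·-1.1538 - (2)·-0.5897 - (1)·-3.0000) / (11) = 0.2331
  t = (-8 - (-1)·-1.1538 - (-2)·-0.5897 - (-4)·0.2331) / (10) = -0.9401
Iteration 2:
  u = (5 - (2)·-0.5897 - (4)·0.2331 - (-4)·-0.9401) / (13) = 0.1144
  v = (-3 - (-2)·0.1144 - (-3)·0.2331 - (-3)·-0.9401) / (9) = -0.5436
  w = (3 - (-4)·0.1144 - (2)·-0.5436 - (1)·-0.9401) / (11) = 0.4986
  t = (-8 - (-1)·0.1144 - (-2)·-0.5436 - (-4)·0.4986) / (10) = -0.6978

(0.1144, -0.5436, 0.4986, -0.6978)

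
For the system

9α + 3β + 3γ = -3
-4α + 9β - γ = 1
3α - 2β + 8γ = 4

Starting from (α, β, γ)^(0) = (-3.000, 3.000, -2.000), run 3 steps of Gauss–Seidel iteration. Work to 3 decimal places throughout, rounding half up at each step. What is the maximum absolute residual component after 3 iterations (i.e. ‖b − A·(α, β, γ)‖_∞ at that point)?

0.075

Iteration 1:
  α = (-3 - (3)·3.000 - (3)·-2.000) / (9) = -0.667
  β = (1 - (-4)·-0.667 - (-1)·-2.000) / (9) = -0.408
  γ = (4 - (3)·-0.667 - (-2)·-0.408) / (8) = 0.648
Iteration 2:
  α = (-3 - (3)·-0.408 - (3)·0.648) / (9) = -0.413
  β = (1 - (-4)·-0.413 - (-1)·0.648) / (9) = 0.000
  γ = (4 - (3)·-0.413 - (-2)·0.000) / (8) = 0.655
Iteration 3:
  α = (-3 - (3)·0.000 - (3)·0.655) / (9) = -0.552
  β = (1 - (-4)·-0.552 - (-1)·0.655) / (9) = -0.061
  γ = (4 - (3)·-0.552 - (-2)·-0.061) / (8) = 0.692
Residual b − A·x = (0.075, 0.033, -0.002); ∞-norm = 0.075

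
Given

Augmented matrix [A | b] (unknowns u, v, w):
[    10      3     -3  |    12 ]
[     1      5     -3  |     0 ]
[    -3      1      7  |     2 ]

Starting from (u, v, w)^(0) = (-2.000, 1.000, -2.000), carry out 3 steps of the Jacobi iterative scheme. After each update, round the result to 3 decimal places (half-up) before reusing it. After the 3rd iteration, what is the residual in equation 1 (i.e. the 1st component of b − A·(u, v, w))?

Iteration 1:
  u = (12 - (3)·1.000 - (-3)·-2.000) / (10) = 0.300
  v = (0 - (1)·-2.000 - (-3)·-2.000) / (5) = -0.800
  w = (2 - (-3)·-2.000 - (1)·1.000) / (7) = -0.714
Iteration 2:
  u = (12 - (3)·-0.800 - (-3)·-0.714) / (10) = 1.226
  v = (0 - (1)·0.300 - (-3)·-0.714) / (5) = -0.488
  w = (2 - (-3)·0.300 - (1)·-0.800) / (7) = 0.529
Iteration 3:
  u = (12 - (3)·-0.488 - (-3)·0.529) / (10) = 1.505
  v = (0 - (1)·1.226 - (-3)·0.529) / (5) = 0.072
  w = (2 - (-3)·1.226 - (1)·-0.488) / (7) = 0.881
Residual b − A·x = (-0.623, 0.778, 0.276)

-0.623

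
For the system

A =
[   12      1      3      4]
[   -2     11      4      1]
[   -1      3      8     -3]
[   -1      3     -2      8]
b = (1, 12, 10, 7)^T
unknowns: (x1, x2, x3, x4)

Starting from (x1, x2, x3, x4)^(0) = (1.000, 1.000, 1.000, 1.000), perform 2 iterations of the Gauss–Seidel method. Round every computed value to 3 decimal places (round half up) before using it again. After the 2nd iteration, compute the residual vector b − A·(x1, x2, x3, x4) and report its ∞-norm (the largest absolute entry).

Iteration 1:
  x1 = (1 - (1)·1.000 - (3)·1.000 - (4)·1.000) / (12) = -0.583
  x2 = (12 - (-2)·-0.583 - (4)·1.000 - (1)·1.000) / (11) = 0.530
  x3 = (10 - (-1)·-0.583 - (3)·0.530 - (-3)·1.000) / (8) = 1.353
  x4 = (7 - (-1)·-0.583 - (3)·0.530 - (-2)·1.353) / (8) = 0.942
Iteration 2:
  x1 = (1 - (1)·0.530 - (3)·1.353 - (4)·0.942) / (12) = -0.613
  x2 = (12 - (-2)·-0.613 - (4)·1.353 - (1)·0.942) / (11) = 0.402
  x3 = (10 - (-1)·-0.613 - (3)·0.402 - (-3)·0.942) / (8) = 1.376
  x4 = (7 - (-1)·-0.613 - (3)·0.402 - (-2)·1.376) / (8) = 0.992
Residual b − A·x = (-0.142, -0.144, 0.149, -0.003); ∞-norm = 0.149

0.149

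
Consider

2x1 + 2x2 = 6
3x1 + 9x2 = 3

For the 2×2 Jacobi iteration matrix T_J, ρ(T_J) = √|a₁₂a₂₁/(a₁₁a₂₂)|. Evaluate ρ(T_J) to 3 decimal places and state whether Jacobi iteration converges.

a₁₂a₂₁/(a₁₁a₂₂) = (2)·(3) / ((2)·(9)) = 0.333333
ρ = √|0.333333| = √0.333333 = 0.577
ρ < 1, so Jacobi converges

0.577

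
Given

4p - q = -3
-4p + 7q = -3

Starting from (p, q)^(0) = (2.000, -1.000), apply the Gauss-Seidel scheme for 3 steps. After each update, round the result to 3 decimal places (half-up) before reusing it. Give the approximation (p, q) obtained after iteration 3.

(-1.000, -1.000)

Iteration 1:
  p = (-3 - (-1)·-1.000) / (4) = -1.000
  q = (-3 - (-4)·-1.000) / (7) = -1.000
Iteration 2:
  p = (-3 - (-1)·-1.000) / (4) = -1.000
  q = (-3 - (-4)·-1.000) / (7) = -1.000
Iteration 3:
  p = (-3 - (-1)·-1.000) / (4) = -1.000
  q = (-3 - (-4)·-1.000) / (7) = -1.000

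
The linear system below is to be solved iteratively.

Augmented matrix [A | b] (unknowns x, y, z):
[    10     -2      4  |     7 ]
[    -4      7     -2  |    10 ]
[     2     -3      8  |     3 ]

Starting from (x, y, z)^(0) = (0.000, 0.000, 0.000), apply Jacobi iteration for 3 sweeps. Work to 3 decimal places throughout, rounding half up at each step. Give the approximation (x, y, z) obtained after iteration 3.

(0.793, 2.117, 0.892)

Iteration 1:
  x = (7 - (-2)·0.000 - (4)·0.000) / (10) = 0.700
  y = (10 - (-4)·0.000 - (-2)·0.000) / (7) = 1.429
  z = (3 - (2)·0.000 - (-3)·0.000) / (8) = 0.375
Iteration 2:
  x = (7 - (-2)·1.429 - (4)·0.375) / (10) = 0.836
  y = (10 - (-4)·0.700 - (-2)·0.375) / (7) = 1.936
  z = (3 - (2)·0.700 - (-3)·1.429) / (8) = 0.736
Iteration 3:
  x = (7 - (-2)·1.936 - (4)·0.736) / (10) = 0.793
  y = (10 - (-4)·0.836 - (-2)·0.736) / (7) = 2.117
  z = (3 - (2)·0.836 - (-3)·1.936) / (8) = 0.892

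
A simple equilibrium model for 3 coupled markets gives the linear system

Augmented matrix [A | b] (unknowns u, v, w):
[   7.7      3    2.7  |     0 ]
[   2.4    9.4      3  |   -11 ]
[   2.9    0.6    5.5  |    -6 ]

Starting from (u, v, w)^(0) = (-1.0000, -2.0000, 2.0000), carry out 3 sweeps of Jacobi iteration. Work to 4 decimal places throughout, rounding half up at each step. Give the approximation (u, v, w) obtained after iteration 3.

(0.7582, -1.0485, -1.3561)

Iteration 1:
  u = (0 - (3)·-2.0000 - (2.7)·2.0000) / (7.7) = 0.0779
  v = (-11 - (2.4)·-1.0000 - (3)·2.0000) / (9.4) = -1.5532
  w = (-6 - (2.9)·-1.0000 - (0.6)·-2.0000) / (5.5) = -0.3455
Iteration 2:
  u = (0 - (3)·-1.5532 - (2.7)·-0.3455) / (7.7) = 0.7263
  v = (-11 - (2.4)·0.0779 - (3)·-0.3455) / (9.4) = -1.0798
  w = (-6 - (2.9)·0.0779 - (0.6)·-1.5532) / (5.5) = -0.9625
Iteration 3:
  u = (0 - (3)·-1.0798 - (2.7)·-0.9625) / (7.7) = 0.7582
  v = (-11 - (2.4)·0.7263 - (3)·-0.9625) / (9.4) = -1.0485
  w = (-6 - (2.9)·0.7263 - (0.6)·-1.0798) / (5.5) = -1.3561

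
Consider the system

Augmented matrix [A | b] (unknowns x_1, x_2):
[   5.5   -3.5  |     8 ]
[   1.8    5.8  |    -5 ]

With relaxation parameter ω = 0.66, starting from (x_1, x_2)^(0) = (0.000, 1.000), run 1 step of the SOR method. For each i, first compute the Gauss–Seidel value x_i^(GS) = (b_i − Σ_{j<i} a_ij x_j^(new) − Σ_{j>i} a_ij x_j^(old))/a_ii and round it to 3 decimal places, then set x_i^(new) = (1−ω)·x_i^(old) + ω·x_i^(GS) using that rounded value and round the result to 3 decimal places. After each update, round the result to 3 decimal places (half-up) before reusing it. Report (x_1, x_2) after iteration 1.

(1.380, -0.511)

Iteration 1:
  x_1: GS value = (8 - (-3.5)·1.000) / (5.5) = 2.091;  x_1 ← (1−ω)·0.000 + ω·2.091 = 1.380
  x_2: GS value = (-5 - (1.8)·1.380) / (5.8) = -1.290;  x_2 ← (1−ω)·1.000 + ω·-1.290 = -0.511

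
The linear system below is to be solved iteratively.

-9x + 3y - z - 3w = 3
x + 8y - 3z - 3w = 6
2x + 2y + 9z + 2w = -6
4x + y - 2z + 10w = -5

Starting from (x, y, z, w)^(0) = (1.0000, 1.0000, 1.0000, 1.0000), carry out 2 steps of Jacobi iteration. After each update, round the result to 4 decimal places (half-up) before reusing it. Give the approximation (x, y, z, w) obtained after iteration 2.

(0.5398, 0.0056, -0.6957, -0.7264)

Iteration 1:
  x = (3 - (3)·1.0000 - (-1)·1.0000 - (-3)·1.0000) / (-9) = -0.4444
  y = (6 - (1)·1.0000 - (-3)·1.0000 - (-3)·1.0000) / (8) = 1.3750
  z = (-6 - (2)·1.0000 - (2)·1.0000 - (2)·1.0000) / (9) = -1.3333
  w = (-5 - (4)·1.0000 - (1)·1.0000 - (-2)·1.0000) / (10) = -0.8000
Iteration 2:
  x = (3 - (3)·1.3750 - (-1)·-1.3333 - (-3)·-0.8000) / (-9) = 0.5398
  y = (6 - (1)·-0.4444 - (-3)·-1.3333 - (-3)·-0.8000) / (8) = 0.0056
  z = (-6 - (2)·-0.4444 - (2)·1.3750 - (2)·-0.8000) / (9) = -0.6957
  w = (-5 - (4)·-0.4444 - (1)·1.3750 - (-2)·-1.3333) / (10) = -0.7264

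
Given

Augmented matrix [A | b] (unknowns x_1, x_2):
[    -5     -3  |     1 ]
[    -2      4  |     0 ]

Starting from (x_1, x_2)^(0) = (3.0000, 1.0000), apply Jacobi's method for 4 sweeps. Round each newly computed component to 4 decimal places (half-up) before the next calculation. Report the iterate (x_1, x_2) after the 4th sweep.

Iteration 1:
  x_1 = (1 - (-3)·1.0000) / (-5) = -0.8000
  x_2 = (0 - (-2)·3.0000) / (4) = 1.5000
Iteration 2:
  x_1 = (1 - (-3)·1.5000) / (-5) = -1.1000
  x_2 = (0 - (-2)·-0.8000) / (4) = -0.4000
Iteration 3:
  x_1 = (1 - (-3)·-0.4000) / (-5) = 0.0400
  x_2 = (0 - (-2)·-1.1000) / (4) = -0.5500
Iteration 4:
  x_1 = (1 - (-3)·-0.5500) / (-5) = 0.1300
  x_2 = (0 - (-2)·0.0400) / (4) = 0.0200

(0.1300, 0.0200)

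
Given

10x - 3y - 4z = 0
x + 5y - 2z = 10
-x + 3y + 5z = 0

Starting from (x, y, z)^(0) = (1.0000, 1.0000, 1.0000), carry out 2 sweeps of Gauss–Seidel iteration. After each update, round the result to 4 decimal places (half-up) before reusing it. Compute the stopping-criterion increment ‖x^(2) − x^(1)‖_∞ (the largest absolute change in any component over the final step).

0.7847

Iteration 1:
  x = (0 - (-3)·1.0000 - (-4)·1.0000) / (10) = 0.7000
  y = (10 - (1)·0.7000 - (-2)·1.0000) / (5) = 2.2600
  z = (0 - (-1)·0.7000 - (3)·2.2600) / (5) = -1.2160
Iteration 2:
  x = (0 - (-3)·2.2600 - (-4)·-1.2160) / (10) = 0.1916
  y = (10 - (1)·0.1916 - (-2)·-1.2160) / (5) = 1.4753
  z = (0 - (-1)·0.1916 - (3)·1.4753) / (5) = -0.8469
Change: (-0.5084, -0.7847, 0.3691) → max |·| = 0.7847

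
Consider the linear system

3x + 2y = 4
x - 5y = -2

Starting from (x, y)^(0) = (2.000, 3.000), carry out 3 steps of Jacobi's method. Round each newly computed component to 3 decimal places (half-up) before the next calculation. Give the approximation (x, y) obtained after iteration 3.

Iteration 1:
  x = (4 - (2)·3.000) / (3) = -0.667
  y = (-2 - (1)·2.000) / (-5) = 0.800
Iteration 2:
  x = (4 - (2)·0.800) / (3) = 0.800
  y = (-2 - (1)·-0.667) / (-5) = 0.267
Iteration 3:
  x = (4 - (2)·0.267) / (3) = 1.155
  y = (-2 - (1)·0.800) / (-5) = 0.560

(1.155, 0.560)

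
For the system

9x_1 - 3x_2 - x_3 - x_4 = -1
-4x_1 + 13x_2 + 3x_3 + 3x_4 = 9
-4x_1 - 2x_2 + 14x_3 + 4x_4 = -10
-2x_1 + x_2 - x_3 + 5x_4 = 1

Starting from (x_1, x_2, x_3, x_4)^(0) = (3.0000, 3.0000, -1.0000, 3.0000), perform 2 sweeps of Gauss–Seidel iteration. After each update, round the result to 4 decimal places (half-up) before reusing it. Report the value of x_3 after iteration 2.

Iteration 1:
  x_1 = (-1 - (-3)·3.0000 - (-1)·-1.0000 - (-1)·3.0000) / (9) = 1.1111
  x_2 = (9 - (-4)·1.1111 - (3)·-1.0000 - (3)·3.0000) / (13) = 0.5726
  x_3 = (-10 - (-4)·1.1111 - (-2)·0.5726 - (4)·3.0000) / (14) = -1.1722
  x_4 = (1 - (-2)·1.1111 - (1)·0.5726 - (-1)·-1.1722) / (5) = 0.2955
Iteration 2:
  x_1 = (-1 - (-3)·0.5726 - (-1)·-1.1722 - (-1)·0.2955) / (9) = -0.0177
  x_2 = (9 - (-4)·-0.0177 - (3)·-1.1722 - (3)·0.2955) / (13) = 0.8892
  x_3 = (-10 - (-4)·-0.0177 - (-2)·0.8892 - (4)·0.2955) / (14) = -0.6767
  x_4 = (1 - (-2)·-0.0177 - (1)·0.8892 - (-1)·-0.6767) / (5) = -0.1203

-0.6767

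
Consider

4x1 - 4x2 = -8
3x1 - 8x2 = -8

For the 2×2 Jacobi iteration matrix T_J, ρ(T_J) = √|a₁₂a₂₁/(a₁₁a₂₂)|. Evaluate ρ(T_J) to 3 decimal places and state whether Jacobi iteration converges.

a₁₂a₂₁/(a₁₁a₂₂) = (-4)·(3) / ((4)·(-8)) = 0.375000
ρ = √|0.375000| = √0.375000 = 0.612
ρ < 1, so Jacobi converges

0.612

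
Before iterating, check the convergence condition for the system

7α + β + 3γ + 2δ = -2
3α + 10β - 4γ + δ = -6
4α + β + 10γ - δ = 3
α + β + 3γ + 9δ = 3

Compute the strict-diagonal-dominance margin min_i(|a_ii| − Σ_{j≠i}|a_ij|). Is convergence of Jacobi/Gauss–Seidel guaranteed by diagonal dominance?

1

row 1: |7| − (1+3+2) = 1
row 2: |10| − (3+4+1) = 2
row 3: |10| − (4+1+1) = 4
row 4: |9| − (1+1+3) = 4
minimum over rows = 1 → strictly diagonally dominant (convergence guaranteed)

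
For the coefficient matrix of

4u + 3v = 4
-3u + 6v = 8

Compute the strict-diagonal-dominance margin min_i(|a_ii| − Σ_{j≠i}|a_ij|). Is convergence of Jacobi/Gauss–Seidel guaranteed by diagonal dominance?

row 1: |4| − (3) = 1
row 2: |6| − (3) = 3
minimum over rows = 1 → strictly diagonally dominant (convergence guaranteed)

1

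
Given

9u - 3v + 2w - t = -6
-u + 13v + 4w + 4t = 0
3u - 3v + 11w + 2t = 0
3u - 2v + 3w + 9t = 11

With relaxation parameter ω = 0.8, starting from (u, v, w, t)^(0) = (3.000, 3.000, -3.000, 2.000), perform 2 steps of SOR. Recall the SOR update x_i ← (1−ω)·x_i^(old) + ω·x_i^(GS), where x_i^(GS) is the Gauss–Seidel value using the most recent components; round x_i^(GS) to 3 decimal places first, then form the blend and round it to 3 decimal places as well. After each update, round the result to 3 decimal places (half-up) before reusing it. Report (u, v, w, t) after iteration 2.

(0.341, 0.119, -0.458, 1.310)

Iteration 1:
  u: GS value = (-6 - (-3)·3.000 - (2)·-3.000 - (-1)·2.000) / (9) = 1.222;  u ← (1−ω)·3.000 + ω·1.222 = 1.578
  v: GS value = (0 - (-1)·1.578 - (4)·-3.000 - (4)·2.000) / (13) = 0.429;  v ← (1−ω)·3.000 + ω·0.429 = 0.943
  w: GS value = (0 - (3)·1.578 - (-3)·0.943 - (2)·2.000) / (11) = -0.537;  w ← (1−ω)·-3.000 + ω·-0.537 = -1.030
  t: GS value = (11 - (3)·1.578 - (-2)·0.943 - (3)·-1.030) / (9) = 1.249;  t ← (1−ω)·2.000 + ω·1.249 = 1.399
Iteration 2:
  u: GS value = (-6 - (-3)·0.943 - (2)·-1.030 - (-1)·1.399) / (9) = 0.032;  u ← (1−ω)·1.578 + ω·0.032 = 0.341
  v: GS value = (0 - (-1)·0.341 - (4)·-1.030 - (4)·1.399) / (13) = -0.087;  v ← (1−ω)·0.943 + ω·-0.087 = 0.119
  w: GS value = (0 - (3)·0.341 - (-3)·0.119 - (2)·1.399) / (11) = -0.315;  w ← (1−ω)·-1.030 + ω·-0.315 = -0.458
  t: GS value = (11 - (3)·0.341 - (-2)·0.119 - (3)·-0.458) / (9) = 1.288;  t ← (1−ω)·1.399 + ω·1.288 = 1.310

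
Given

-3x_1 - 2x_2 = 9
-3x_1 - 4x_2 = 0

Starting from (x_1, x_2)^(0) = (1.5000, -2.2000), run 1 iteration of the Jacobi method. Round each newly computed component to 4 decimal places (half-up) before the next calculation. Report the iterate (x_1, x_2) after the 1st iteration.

Iteration 1:
  x_1 = (9 - (-2)·-2.2000) / (-3) = -1.5333
  x_2 = (0 - (-3)·1.5000) / (-4) = -1.1250

(-1.5333, -1.1250)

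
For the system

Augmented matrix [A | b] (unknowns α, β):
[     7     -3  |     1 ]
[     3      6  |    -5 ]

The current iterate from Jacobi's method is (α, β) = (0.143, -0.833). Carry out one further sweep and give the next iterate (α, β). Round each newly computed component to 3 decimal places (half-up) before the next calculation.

(-0.214, -0.905)

One sweep:
  α = (1 - (-3)·-0.833) / (7) = -0.214
  β = (-5 - (3)·0.143) / (6) = -0.905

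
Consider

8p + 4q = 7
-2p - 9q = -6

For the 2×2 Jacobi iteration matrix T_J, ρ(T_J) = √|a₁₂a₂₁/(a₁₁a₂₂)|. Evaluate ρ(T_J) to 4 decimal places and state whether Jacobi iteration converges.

a₁₂a₂₁/(a₁₁a₂₂) = (4)·(-2) / ((8)·(-9)) = 0.111111
ρ = √|0.111111| = √0.111111 = 0.3333
ρ < 1, so Jacobi converges

0.3333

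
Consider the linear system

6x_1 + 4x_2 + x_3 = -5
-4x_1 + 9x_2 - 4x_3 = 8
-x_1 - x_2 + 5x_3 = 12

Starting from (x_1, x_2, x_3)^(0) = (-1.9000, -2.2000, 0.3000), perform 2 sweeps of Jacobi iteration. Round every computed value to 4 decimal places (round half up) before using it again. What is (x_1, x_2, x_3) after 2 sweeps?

(-1.2152, 1.8504, 2.5522)

Iteration 1:
  x_1 = (-5 - (4)·-2.2000 - (1)·0.3000) / (6) = 0.5833
  x_2 = (8 - (-4)·-1.9000 - (-4)·0.3000) / (9) = 0.1778
  x_3 = (12 - (-1)·-1.9000 - (-1)·-2.2000) / (5) = 1.5800
Iteration 2:
  x_1 = (-5 - (4)·0.1778 - (1)·1.5800) / (6) = -1.2152
  x_2 = (8 - (-4)·0.5833 - (-4)·1.5800) / (9) = 1.8504
  x_3 = (12 - (-1)·0.5833 - (-1)·0.1778) / (5) = 2.5522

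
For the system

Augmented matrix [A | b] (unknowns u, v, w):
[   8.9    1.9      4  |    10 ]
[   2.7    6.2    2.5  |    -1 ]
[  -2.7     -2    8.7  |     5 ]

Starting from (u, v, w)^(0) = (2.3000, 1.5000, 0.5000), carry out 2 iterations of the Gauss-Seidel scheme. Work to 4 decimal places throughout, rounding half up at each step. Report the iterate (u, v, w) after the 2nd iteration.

(0.9794, -0.8350, 0.6867)

Iteration 1:
  u = (10 - (1.9)·1.5000 - (4)·0.5000) / (8.9) = 0.5787
  v = (-1 - (2.7)·0.5787 - (2.5)·0.5000) / (6.2) = -0.6149
  w = (5 - (-2.7)·0.5787 - (-2)·-0.6149) / (8.7) = 0.6130
Iteration 2:
  u = (10 - (1.9)·-0.6149 - (4)·0.6130) / (8.9) = 0.9794
  v = (-1 - (2.7)·0.9794 - (2.5)·0.6130) / (6.2) = -0.8350
  w = (5 - (-2.7)·0.9794 - (-2)·-0.8350) / (8.7) = 0.6867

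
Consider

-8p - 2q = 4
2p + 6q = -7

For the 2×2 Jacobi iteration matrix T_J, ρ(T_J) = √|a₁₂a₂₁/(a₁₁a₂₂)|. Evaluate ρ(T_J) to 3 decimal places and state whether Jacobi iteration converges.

0.289

a₁₂a₂₁/(a₁₁a₂₂) = (-2)·(2) / ((-8)·(6)) = 0.083333
ρ = √|0.083333| = √0.083333 = 0.289
ρ < 1, so Jacobi converges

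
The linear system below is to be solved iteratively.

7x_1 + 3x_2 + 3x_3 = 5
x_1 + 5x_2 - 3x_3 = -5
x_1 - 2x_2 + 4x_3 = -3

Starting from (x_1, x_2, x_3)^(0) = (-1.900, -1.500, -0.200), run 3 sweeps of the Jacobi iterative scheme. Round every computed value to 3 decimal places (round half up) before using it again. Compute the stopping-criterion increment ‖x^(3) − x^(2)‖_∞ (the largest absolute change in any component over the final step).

Iteration 1:
  x_1 = (5 - (3)·-1.500 - (3)·-0.200) / (7) = 1.443
  x_2 = (-5 - (1)·-1.900 - (-3)·-0.200) / (5) = -0.740
  x_3 = (-3 - (1)·-1.900 - (-2)·-1.500) / (4) = -1.025
Iteration 2:
  x_1 = (5 - (3)·-0.740 - (3)·-1.025) / (7) = 1.471
  x_2 = (-5 - (1)·1.443 - (-3)·-1.025) / (5) = -1.904
  x_3 = (-3 - (1)·1.443 - (-2)·-0.740) / (4) = -1.481
Iteration 3:
  x_1 = (5 - (3)·-1.904 - (3)·-1.481) / (7) = 2.165
  x_2 = (-5 - (1)·1.471 - (-3)·-1.481) / (5) = -2.183
  x_3 = (-3 - (1)·1.471 - (-2)·-1.904) / (4) = -2.070
Change: (0.694, -0.279, -0.589) → max |·| = 0.694

0.694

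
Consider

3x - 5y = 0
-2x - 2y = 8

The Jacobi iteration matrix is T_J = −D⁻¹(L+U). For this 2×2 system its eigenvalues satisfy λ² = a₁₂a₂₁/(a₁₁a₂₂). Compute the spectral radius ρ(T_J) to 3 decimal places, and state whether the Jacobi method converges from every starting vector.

1.291

a₁₂a₂₁/(a₁₁a₂₂) = (-5)·(-2) / ((3)·(-2)) = -1.666667
ρ = √|-1.666667| = √1.666667 = 1.291
ρ > 1, so Jacobi diverges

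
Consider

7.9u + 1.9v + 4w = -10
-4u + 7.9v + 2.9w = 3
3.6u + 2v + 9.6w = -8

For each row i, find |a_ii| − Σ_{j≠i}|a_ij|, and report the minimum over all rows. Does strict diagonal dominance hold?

1

row 1: |7.9| − (1.9+4) = 2
row 2: |7.9| − (4+2.9) = 1
row 3: |9.6| − (3.6+2) = 4
minimum over rows = 1 → strictly diagonally dominant (convergence guaranteed)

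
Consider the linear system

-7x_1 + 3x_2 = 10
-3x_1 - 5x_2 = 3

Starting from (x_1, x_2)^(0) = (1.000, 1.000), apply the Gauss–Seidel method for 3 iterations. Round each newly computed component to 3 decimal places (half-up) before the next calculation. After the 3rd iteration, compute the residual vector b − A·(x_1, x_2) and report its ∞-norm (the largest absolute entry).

0.201

Iteration 1:
  x_1 = (10 - (3)·1.000) / (-7) = -1.000
  x_2 = (3 - (-3)·-1.000) / (-5) = 0.000
Iteration 2:
  x_1 = (10 - (3)·0.000) / (-7) = -1.429
  x_2 = (3 - (-3)·-1.429) / (-5) = 0.257
Iteration 3:
  x_1 = (10 - (3)·0.257) / (-7) = -1.318
  x_2 = (3 - (-3)·-1.318) / (-5) = 0.191
Residual b − A·x = (0.201, 0.001); ∞-norm = 0.201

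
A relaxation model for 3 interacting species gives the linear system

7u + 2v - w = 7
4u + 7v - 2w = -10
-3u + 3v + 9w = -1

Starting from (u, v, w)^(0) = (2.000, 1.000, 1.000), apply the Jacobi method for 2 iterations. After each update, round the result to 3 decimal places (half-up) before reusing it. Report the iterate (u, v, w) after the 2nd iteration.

(1.685, -1.855, 0.937)

Iteration 1:
  u = (7 - (2)·1.000 - (-1)·1.000) / (7) = 0.857
  v = (-10 - (4)·2.000 - (-2)·1.000) / (7) = -2.286
  w = (-1 - (-3)·2.000 - (3)·1.000) / (9) = 0.222
Iteration 2:
  u = (7 - (2)·-2.286 - (-1)·0.222) / (7) = 1.685
  v = (-10 - (4)·0.857 - (-2)·0.222) / (7) = -1.855
  w = (-1 - (-3)·0.857 - (3)·-2.286) / (9) = 0.937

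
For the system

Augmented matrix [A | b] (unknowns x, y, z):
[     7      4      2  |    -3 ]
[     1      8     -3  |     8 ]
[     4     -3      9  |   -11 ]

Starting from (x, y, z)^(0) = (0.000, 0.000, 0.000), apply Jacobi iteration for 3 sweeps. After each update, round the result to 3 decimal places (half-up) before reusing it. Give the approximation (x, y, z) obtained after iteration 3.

(-0.569, 0.820, -0.735)

Iteration 1:
  x = (-3 - (4)·0.000 - (2)·0.000) / (7) = -0.429
  y = (8 - (1)·0.000 - (-3)·0.000) / (8) = 1.000
  z = (-11 - (4)·0.000 - (-3)·0.000) / (9) = -1.222
Iteration 2:
  x = (-3 - (4)·1.000 - (2)·-1.222) / (7) = -0.651
  y = (8 - (1)·-0.429 - (-3)·-1.222) / (8) = 0.595
  z = (-11 - (4)·-0.429 - (-3)·1.000) / (9) = -0.698
Iteration 3:
  x = (-3 - (4)·0.595 - (2)·-0.698) / (7) = -0.569
  y = (8 - (1)·-0.651 - (-3)·-0.698) / (8) = 0.820
  z = (-11 - (4)·-0.651 - (-3)·0.595) / (9) = -0.735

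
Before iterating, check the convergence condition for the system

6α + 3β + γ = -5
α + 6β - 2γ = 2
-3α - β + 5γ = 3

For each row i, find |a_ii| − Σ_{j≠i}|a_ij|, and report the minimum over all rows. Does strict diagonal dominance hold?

1

row 1: |6| − (3+1) = 2
row 2: |6| − (1+2) = 3
row 3: |5| − (3+1) = 1
minimum over rows = 1 → strictly diagonally dominant (convergence guaranteed)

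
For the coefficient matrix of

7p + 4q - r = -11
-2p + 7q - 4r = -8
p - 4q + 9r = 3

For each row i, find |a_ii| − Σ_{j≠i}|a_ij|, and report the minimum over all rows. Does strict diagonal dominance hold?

1

row 1: |7| − (4+1) = 2
row 2: |7| − (2+4) = 1
row 3: |9| − (1+4) = 4
minimum over rows = 1 → strictly diagonally dominant (convergence guaranteed)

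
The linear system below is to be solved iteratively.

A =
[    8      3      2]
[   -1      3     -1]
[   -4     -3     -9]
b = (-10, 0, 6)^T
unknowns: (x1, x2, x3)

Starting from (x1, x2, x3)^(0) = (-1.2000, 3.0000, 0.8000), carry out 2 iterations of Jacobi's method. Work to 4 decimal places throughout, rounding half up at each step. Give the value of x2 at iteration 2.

Iteration 1:
  x1 = (-10 - (3)·3.0000 - (2)·0.8000) / (8) = -2.5750
  x2 = (0 - (-1)·-1.2000 - (-1)·0.8000) / (3) = -0.1333
  x3 = (6 - (-4)·-1.2000 - (-3)·3.0000) / (-9) = -1.1333
Iteration 2:
  x1 = (-10 - (3)·-0.1333 - (2)·-1.1333) / (8) = -0.9167
  x2 = (0 - (-1)·-2.5750 - (-1)·-1.1333) / (3) = -1.2361
  x3 = (6 - (-4)·-2.5750 - (-3)·-0.1333) / (-9) = 0.5222

-1.2361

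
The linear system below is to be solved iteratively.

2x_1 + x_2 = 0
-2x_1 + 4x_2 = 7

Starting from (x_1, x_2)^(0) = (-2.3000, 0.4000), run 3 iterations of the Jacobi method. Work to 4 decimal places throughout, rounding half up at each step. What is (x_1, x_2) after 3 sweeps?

(-0.8250, 1.6000)

Iteration 1:
  x_1 = (0 - (1)·0.4000) / (2) = -0.2000
  x_2 = (7 - (-2)·-2.3000) / (4) = 0.6000
Iteration 2:
  x_1 = (0 - (1)·0.6000) / (2) = -0.3000
  x_2 = (7 - (-2)·-0.2000) / (4) = 1.6500
Iteration 3:
  x_1 = (0 - (1)·1.6500) / (2) = -0.8250
  x_2 = (7 - (-2)·-0.3000) / (4) = 1.6000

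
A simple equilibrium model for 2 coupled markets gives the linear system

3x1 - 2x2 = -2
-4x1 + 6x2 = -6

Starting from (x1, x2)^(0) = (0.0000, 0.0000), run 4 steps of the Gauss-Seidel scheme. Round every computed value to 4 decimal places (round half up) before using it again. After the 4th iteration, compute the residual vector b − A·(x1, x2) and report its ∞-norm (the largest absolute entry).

Iteration 1:
  x1 = (-2 - (-2)·0.0000) / (3) = -0.6667
  x2 = (-6 - (-4)·-0.6667) / (6) = -1.4445
Iteration 2:
  x1 = (-2 - (-2)·-1.4445) / (3) = -1.6297
  x2 = (-6 - (-4)·-1.6297) / (6) = -2.0865
Iteration 3:
  x1 = (-2 - (-2)·-2.0865) / (3) = -2.0577
  x2 = (-6 - (-4)·-2.0577) / (6) = -2.3718
Iteration 4:
  x1 = (-2 - (-2)·-2.3718) / (3) = -2.2479
  x2 = (-6 - (-4)·-2.2479) / (6) = -2.4986
Residual b − A·x = (-0.2535, 0.0000); ∞-norm = 0.2535

0.2535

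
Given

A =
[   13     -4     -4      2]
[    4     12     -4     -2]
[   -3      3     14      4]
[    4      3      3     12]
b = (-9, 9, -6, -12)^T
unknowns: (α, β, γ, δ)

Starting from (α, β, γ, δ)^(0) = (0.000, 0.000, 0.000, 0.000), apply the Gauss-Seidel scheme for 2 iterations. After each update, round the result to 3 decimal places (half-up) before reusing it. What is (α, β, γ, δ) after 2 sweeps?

Iteration 1:
  α = (-9 - (-4)·0.000 - (-4)·0.000 - (2)·0.000) / (13) = -0.692
  β = (9 - (4)·-0.692 - (-4)·0.000 - (-2)·0.000) / (12) = 0.981
  γ = (-6 - (-3)·-0.692 - (3)·0.981 - (4)·0.000) / (14) = -0.787
  δ = (-12 - (4)·-0.692 - (3)·0.981 - (3)·-0.787) / (12) = -0.818
Iteration 2:
  α = (-9 - (-4)·0.981 - (-4)·-0.787 - (2)·-0.818) / (13) = -0.507
  β = (9 - (4)·-0.507 - (-4)·-0.787 - (-2)·-0.818) / (12) = 0.520
  γ = (-6 - (-3)·-0.507 - (3)·0.520 - (4)·-0.818) / (14) = -0.415
  δ = (-12 - (4)·-0.507 - (3)·0.520 - (3)·-0.415) / (12) = -0.857

(-0.507, 0.520, -0.415, -0.857)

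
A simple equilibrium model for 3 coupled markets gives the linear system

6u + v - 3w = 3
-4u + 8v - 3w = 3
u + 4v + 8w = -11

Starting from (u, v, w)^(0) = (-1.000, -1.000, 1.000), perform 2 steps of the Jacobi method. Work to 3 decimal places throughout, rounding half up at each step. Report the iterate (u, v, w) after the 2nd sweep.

Iteration 1:
  u = (3 - (1)·-1.000 - (-3)·1.000) / (6) = 1.167
  v = (3 - (-4)·-1.000 - (-3)·1.000) / (8) = 0.250
  w = (-11 - (1)·-1.000 - (4)·-1.000) / (8) = -0.750
Iteration 2:
  u = (3 - (1)·0.250 - (-3)·-0.750) / (6) = 0.083
  v = (3 - (-4)·1.167 - (-3)·-0.750) / (8) = 0.677
  w = (-11 - (1)·1.167 - (4)·0.250) / (8) = -1.646

(0.083, 0.677, -1.646)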